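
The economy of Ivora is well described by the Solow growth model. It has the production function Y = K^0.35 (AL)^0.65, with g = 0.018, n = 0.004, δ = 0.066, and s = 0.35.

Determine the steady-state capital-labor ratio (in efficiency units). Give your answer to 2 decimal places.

In steady state, investment equals break-even investment: s·k^α = (n + g + δ)·k.
Rearranging, k^(1−α) = s / (n + g + δ).
k^0.65 = 0.35 / (0.004 + 0.018 + 0.066) = 0.35 / 0.088 = 3.9773
k* = 3.9773^(1/0.65) ≈ 8.3646

k* ≈ 8.36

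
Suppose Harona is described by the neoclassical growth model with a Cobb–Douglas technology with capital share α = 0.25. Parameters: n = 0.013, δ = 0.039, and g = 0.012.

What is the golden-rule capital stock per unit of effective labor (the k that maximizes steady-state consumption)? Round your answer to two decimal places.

k_gold ≈ 6.15

The golden rule sets f'(k) = n + g + δ, i.e. α·k^(α−1) = n + g + δ.
So k^(1−α) = α / (n + g + δ) = 0.25 / 0.064 = 3.9063.
k_gold = 3.9063^(1/0.75) ≈ 6.1521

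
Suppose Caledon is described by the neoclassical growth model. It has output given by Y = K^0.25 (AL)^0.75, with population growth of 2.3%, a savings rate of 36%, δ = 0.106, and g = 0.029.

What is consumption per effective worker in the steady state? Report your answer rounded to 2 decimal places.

Steady state requires s·f(k) = (n + g + δ)·k, i.e. s·k^α = (n + g + δ)·k.
Dividing both sides by k: k^(1−α) = s / (n + g + δ).
k^0.75 = 0.36 / (0.023 + 0.029 + 0.106) = 0.36 / 0.158 = 2.2785
k* = 2.2785^(1/0.75) ≈ 2.9982
y* = (k*)^α = 2.9982^0.25 ≈ 1.3159
c* = (1 − s)·y* = (1 − 0.36) × 1.3159 ≈ 0.8422

c* ≈ 0.84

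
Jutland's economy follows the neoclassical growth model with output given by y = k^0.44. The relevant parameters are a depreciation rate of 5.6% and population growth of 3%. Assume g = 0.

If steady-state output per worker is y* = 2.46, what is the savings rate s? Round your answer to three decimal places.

Steady state requires s·f(k) = (n + δ)·k, i.e. s·k^α = (n + δ)·k.
Since y* = [s/(n + δ)]^(α/(1−α)), we have s/(n + δ) = (y*)^((1−α)/α) = 2.46^1.2727 = 3.1444.
Therefore s = 3.1444 × (n + δ) = 3.1444 × 0.086 = 0.2704.

s ≈ 0.270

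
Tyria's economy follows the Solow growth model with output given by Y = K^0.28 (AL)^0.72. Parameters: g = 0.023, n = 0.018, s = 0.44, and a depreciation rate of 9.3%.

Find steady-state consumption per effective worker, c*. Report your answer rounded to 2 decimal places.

c* = 0.89

At the steady state, Δk = 0, so s·k^α = (n + g + δ)·k.
Dividing both sides by k: k^(1−α) = s / (n + g + δ).
k^0.72 = 0.44 / (0.018 + 0.023 + 0.093) = 0.44 / 0.134 = 3.2836
k* = 3.2836^(1/0.72) ≈ 5.2138
y* = (k*)^α = 5.2138^0.28 ≈ 1.5878
c* = (1 − s)·y* = (1 − 0.44) × 1.5878 ≈ 0.8892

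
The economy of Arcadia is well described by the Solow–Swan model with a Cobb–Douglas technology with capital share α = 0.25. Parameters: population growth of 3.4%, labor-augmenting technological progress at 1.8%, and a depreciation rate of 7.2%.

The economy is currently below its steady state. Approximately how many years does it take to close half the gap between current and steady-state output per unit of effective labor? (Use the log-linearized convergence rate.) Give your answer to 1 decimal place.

t_½ ≈ 7.5 years

Near the steady state the convergence rate is λ = (1 − α)(n + g + δ).
λ = (1 − 0.25) × 0.124 = 0.75 × 0.124 = 0.0930
Half-life = ln 2 / λ = 0.6931 / 0.0930 ≈ 7.45 years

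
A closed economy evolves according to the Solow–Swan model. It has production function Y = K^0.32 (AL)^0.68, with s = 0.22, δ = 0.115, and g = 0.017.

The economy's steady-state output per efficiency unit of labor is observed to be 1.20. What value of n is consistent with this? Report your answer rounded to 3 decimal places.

n ≈ 0.017

At the steady state, Δk = 0, so s·k^α = (n + g + δ)·k.
Since y* = [s/(n + g + δ)]^(α/(1−α)), we have s/(n + g + δ) = (y*)^((1−α)/α) = 1.20^2.125 = 1.4732.
Therefore n + g + δ = s / 1.4732 = 0.22 / 1.4732 = 0.1493, so n = 0.1493 − 0.132 = 0.0173.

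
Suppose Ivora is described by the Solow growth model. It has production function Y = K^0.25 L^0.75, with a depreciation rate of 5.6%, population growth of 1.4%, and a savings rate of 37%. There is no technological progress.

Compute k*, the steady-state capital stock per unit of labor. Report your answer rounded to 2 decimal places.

k* = 9.21

In steady state, investment equals break-even investment: s·k^α = (n + δ)·k.
Rearranging, k^(1−α) = s / (n + δ).
k^0.75 = 0.37 / (0.014 + 0.056) = 0.37 / 0.070 = 5.2857
k* = 5.2857^(1/0.75) ≈ 9.2074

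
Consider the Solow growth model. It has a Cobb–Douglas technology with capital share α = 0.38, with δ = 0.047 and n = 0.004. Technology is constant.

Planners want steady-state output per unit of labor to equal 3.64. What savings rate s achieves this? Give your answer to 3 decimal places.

s ≈ 0.420

At the steady state, Δk = 0, so s·k^α = (n + δ)·k.
Since y* = [s/(n + δ)]^(α/(1−α)), we have s/(n + δ) = (y*)^((1−α)/α) = 3.64^1.6316 = 8.2318.
Therefore s = 8.2318 × (n + δ) = 8.2318 × 0.051 = 0.4198.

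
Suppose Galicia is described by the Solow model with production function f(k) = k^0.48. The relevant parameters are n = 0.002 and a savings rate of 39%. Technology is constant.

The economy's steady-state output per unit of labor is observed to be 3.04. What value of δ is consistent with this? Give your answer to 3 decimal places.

In steady state, investment equals break-even investment: s·k^α = (n + δ)·k.
Since y* = [s/(n + δ)]^(α/(1−α)), we have s/(n + δ) = (y*)^((1−α)/α) = 3.04^1.0833 = 3.3350.
Therefore n + δ = s / 3.3350 = 0.39 / 3.3350 = 0.1169, so δ = 0.1169 − 0.002 = 0.1149.

δ ≈ 0.115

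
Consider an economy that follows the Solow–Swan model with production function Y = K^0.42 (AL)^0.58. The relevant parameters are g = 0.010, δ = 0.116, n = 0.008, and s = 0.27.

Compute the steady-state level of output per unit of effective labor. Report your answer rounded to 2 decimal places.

Steady state requires s·f(k) = (n + g + δ)·k, i.e. s·k^α = (n + g + δ)·k.
Rearranging, k^(1−α) = s / (n + g + δ).
k^0.58 = 0.27 / (0.008 + 0.010 + 0.116) = 0.27 / 0.134 = 2.0149
k* = 2.0149^(1/0.58) ≈ 3.3464
y* = (k*)^α = 3.3464^0.42 ≈ 1.6608

y* = 1.66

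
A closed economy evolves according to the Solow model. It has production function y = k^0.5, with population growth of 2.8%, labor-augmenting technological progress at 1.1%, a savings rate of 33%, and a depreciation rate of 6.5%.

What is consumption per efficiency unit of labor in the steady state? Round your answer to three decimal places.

c* = 2.126

At the steady state, Δk = 0, so s·k^α = (n + g + δ)·k.
Rearranging, k^(1−α) = s / (n + g + δ).
k^0.5 = 0.33 / (0.028 + 0.011 + 0.065) = 0.33 / 0.104 = 3.1731
k* = 3.1731^(1/0.5) ≈ 10.0686
y* = (k*)^α = 10.0686^0.5 ≈ 3.1731
c* = (1 − s)·y* = (1 − 0.33) × 3.1731 ≈ 2.1260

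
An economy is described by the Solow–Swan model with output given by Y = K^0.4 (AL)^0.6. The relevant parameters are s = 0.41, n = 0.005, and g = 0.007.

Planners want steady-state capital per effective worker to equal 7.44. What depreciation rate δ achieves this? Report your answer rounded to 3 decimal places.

δ ≈ 0.111

In steady state, investment equals break-even investment: s·k^α = (n + g + δ)·k.
So s / (n + g + δ) = (k*)^(1−α) = 7.44^0.6 = 3.3338.
Therefore n + g + δ = s / 3.3338 = 0.41 / 3.3338 = 0.1230, so δ = 0.1230 − 0.012 = 0.1110.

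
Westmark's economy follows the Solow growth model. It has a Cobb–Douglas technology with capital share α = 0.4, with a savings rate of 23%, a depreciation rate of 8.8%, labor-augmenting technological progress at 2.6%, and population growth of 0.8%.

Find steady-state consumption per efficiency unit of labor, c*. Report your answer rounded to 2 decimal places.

Steady state requires s·f(k) = (n + g + δ)·k, i.e. s·k^α = (n + g + δ)·k.
Dividing both sides by k: k^(1−α) = s / (n + g + δ).
k^0.6 = 0.23 / (0.008 + 0.026 + 0.088) = 0.23 / 0.122 = 1.8852
k* = 1.8852^(1/0.6) ≈ 2.8769
y* = (k*)^α = 2.8769^0.4 ≈ 1.5261
c* = (1 − s)·y* = (1 − 0.23) × 1.5261 ≈ 1.1751

c* ≈ 1.18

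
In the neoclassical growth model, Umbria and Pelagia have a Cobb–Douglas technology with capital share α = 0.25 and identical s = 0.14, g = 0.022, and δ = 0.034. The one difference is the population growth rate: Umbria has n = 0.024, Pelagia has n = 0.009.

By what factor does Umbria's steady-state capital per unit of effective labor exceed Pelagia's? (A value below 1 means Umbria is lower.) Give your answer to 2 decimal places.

ratio ≈ 0.76

Steady-state k* = [s/(n + g + δ)]^(1/(1−α)), so the ratio is [ (s_U/(n + g + δ)_U) / (s_P/(n + g + δ)_P) ]^1.3333.
s_U/(n + g + δ)_U = 0.14/0.080 = 1.7500; s_P/(n + g + δ)_P = 0.14/0.065 = 2.1538.
Ratio = (1.7500/2.1538)^1.3333 = 0.8125^1.3333 ≈ 0.7582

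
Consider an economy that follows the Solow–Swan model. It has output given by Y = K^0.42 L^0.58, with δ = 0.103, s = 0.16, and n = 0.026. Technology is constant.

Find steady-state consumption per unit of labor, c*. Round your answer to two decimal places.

c* = 0.98

At the steady state, Δk = 0, so s·k^α = (n + δ)·k.
Dividing both sides by k: k^(1−α) = s / (n + δ).
k^0.58 = 0.16 / (0.026 + 0.103) = 0.16 / 0.129 = 1.2403
k* = 1.2403^(1/0.58) ≈ 1.4496
y* = (k*)^α = 1.4496^0.42 ≈ 1.1688
c* = (1 − s)·y* = (1 − 0.16) × 1.1688 ≈ 0.9818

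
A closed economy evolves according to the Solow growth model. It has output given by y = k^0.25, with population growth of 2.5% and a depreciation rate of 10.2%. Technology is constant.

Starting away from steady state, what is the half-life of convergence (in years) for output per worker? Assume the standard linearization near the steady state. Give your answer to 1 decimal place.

t_½ ≈ 7.3 years

Near the steady state the convergence rate is λ = (1 − α)(n + δ).
λ = (1 − 0.25) × 0.127 = 0.75 × 0.127 = 0.09525
Half-life = ln 2 / λ = 0.6931 / 0.09525 ≈ 7.28 years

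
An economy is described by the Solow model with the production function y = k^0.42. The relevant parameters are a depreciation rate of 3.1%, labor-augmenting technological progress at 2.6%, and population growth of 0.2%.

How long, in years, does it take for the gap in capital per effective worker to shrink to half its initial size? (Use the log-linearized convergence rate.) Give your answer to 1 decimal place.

t_½ ≈ 20.3 years

Near the steady state the convergence rate is λ = (1 − α)(n + g + δ).
λ = (1 − 0.42) × 0.059 = 0.58 × 0.059 = 0.03422
Half-life = ln 2 / λ = 0.6931 / 0.03422 ≈ 20.25 years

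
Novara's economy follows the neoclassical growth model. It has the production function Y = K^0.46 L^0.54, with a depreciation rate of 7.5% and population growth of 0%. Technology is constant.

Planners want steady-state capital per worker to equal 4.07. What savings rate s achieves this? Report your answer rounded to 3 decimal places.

Steady state requires s·f(k) = (n + δ)·k, i.e. s·k^α = (n + δ)·k.
So s / (n + δ) = (k*)^(1−α) = 4.07^0.54 = 2.1339.
Therefore s = 2.1339 × (n + δ) = 2.1339 × 0.075 = 0.1600.

s ≈ 0.160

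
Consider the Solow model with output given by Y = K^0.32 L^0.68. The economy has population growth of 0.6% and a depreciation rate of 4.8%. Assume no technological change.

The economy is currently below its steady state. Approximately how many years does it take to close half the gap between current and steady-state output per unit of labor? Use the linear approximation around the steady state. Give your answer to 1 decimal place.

Near the steady state the convergence rate is λ = (1 − α)(n + δ).
λ = (1 − 0.32) × 0.054 = 0.68 × 0.054 = 0.03672
Half-life = ln 2 / λ = 0.6931 / 0.03672 ≈ 18.88 years

half-life ≈ 18.9 years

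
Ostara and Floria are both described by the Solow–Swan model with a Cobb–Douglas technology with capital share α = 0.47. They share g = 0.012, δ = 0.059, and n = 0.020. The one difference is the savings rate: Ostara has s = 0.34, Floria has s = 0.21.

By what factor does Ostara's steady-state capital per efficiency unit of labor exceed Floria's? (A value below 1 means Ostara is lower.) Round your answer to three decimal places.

k*_O / k*_F ≈ 2.482

Steady-state k* = [s/(n + g + δ)]^(1/(1−α)), so the ratio is [ (s_O/(n + g + δ)_O) / (s_F/(n + g + δ)_F) ]^1.8868.
s_O/(n + g + δ)_O = 0.34/0.091 = 3.7363; s_F/(n + g + δ)_F = 0.21/0.091 = 2.3077.
Ratio = (3.7363/2.3077)^1.8868 = 1.6191^1.8868 ≈ 2.4823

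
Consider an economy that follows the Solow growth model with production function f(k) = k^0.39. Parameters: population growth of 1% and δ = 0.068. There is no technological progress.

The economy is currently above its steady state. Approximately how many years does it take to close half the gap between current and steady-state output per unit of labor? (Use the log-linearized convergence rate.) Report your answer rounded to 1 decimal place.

Near the steady state the convergence rate is λ = (1 − α)(n + δ).
λ = (1 − 0.39) × 0.078 = 0.61 × 0.078 = 0.04758
Half-life = ln 2 / λ = 0.6931 / 0.04758 ≈ 14.57 years

about 14.6 years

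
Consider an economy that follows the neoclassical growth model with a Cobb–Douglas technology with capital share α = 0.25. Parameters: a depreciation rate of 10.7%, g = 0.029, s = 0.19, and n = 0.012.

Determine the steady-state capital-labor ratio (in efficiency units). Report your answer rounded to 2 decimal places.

k* = 1.40

At the steady state, Δk = 0, so s·k^α = (n + g + δ)·k.
Dividing both sides by k: k^(1−α) = s / (n + g + δ).
k^0.75 = 0.19 / (0.012 + 0.029 + 0.107) = 0.19 / 0.148 = 1.2838
k* = 1.2838^(1/0.75) ≈ 1.3953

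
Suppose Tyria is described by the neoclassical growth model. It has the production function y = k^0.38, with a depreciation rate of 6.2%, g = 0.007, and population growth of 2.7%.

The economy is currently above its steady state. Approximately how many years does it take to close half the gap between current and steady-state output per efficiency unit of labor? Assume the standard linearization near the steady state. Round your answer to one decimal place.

t_½ ≈ 11.6 years

Near the steady state the convergence rate is λ = (1 − α)(n + g + δ).
λ = (1 − 0.38) × 0.096 = 0.62 × 0.096 = 0.05952
Half-life = ln 2 / λ = 0.6931 / 0.05952 ≈ 11.64 years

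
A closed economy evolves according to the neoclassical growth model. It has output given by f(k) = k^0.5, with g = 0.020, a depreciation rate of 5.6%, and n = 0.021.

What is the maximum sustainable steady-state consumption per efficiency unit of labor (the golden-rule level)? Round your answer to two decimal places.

At the golden rule, f'(k) = n + g + δ, so α·k^(α−1) = n + g + δ and k_gold = (α/(n + g + δ))^(1/(1−α)).
k_gold = (0.5/0.097)^(1/0.5) = 5.1546^2 ≈ 26.5699
c_gold = f(k_gold) − (n + g + δ)·k_gold = 5.1546 − 0.097×26.5699 ≈ 2.5773

c_gold ≈ 2.58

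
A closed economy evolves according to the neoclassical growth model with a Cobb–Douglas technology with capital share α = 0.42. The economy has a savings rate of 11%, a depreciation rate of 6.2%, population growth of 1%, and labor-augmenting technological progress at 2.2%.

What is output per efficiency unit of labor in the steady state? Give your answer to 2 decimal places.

y* = 1.12

At the steady state, Δk = 0, so s·k^α = (n + g + δ)·k.
Dividing both sides by k: k^(1−α) = s / (n + g + δ).
k^0.58 = 0.11 / (0.010 + 0.022 + 0.062) = 0.11 / 0.094 = 1.1702
k* = 1.1702^(1/0.58) ≈ 1.3113
y* = (k*)^α = 1.3113^0.42 ≈ 1.1206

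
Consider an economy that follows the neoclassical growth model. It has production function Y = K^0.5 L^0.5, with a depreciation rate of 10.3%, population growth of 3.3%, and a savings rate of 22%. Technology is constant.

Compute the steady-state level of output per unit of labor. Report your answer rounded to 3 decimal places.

In steady state, investment equals break-even investment: s·k^α = (n + δ)·k.
Rearranging, k^(1−α) = s / (n + δ).
k^0.5 = 0.22 / (0.033 + 0.103) = 0.22 / 0.136 = 1.6176
k* = 1.6176^(1/0.5) ≈ 2.6166
y* = (k*)^α = 2.6166^0.5 ≈ 1.6176

y* ≈ 1.618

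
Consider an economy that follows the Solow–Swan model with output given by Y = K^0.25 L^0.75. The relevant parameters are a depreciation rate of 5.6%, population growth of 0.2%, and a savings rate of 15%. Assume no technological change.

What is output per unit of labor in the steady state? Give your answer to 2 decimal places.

y* = 1.37

At the steady state, Δk = 0, so s·k^α = (n + δ)·k.
Dividing both sides by k: k^(1−α) = s / (n + δ).
k^0.75 = 0.15 / (0.002 + 0.056) = 0.15 / 0.058 = 2.5862
k* = 2.5862^(1/0.75) ≈ 3.5499
y* = (k*)^α = 3.5499^0.25 ≈ 1.3726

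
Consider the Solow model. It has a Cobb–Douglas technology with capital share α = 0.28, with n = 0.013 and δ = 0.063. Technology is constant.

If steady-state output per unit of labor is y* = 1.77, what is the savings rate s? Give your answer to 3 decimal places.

In steady state, investment equals break-even investment: s·k^α = (n + δ)·k.
Since y* = [s/(n + δ)]^(α/(1−α)), we have s/(n + δ) = (y*)^((1−α)/α) = 1.77^2.5714 = 4.3415.
Therefore s = 4.3415 × (n + δ) = 4.3415 × 0.076 = 0.3300.

s ≈ 0.330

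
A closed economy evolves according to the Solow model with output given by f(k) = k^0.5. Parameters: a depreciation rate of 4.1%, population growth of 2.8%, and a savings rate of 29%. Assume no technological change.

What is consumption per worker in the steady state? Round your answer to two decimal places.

In steady state, investment equals break-even investment: s·k^α = (n + δ)·k.
Rearranging, k^(1−α) = s / (n + δ).
k^0.5 = 0.29 / (0.028 + 0.041) = 0.29 / 0.069 = 4.2029
k* = 4.2029^(1/0.5) ≈ 17.6644
y* = (k*)^α = 17.6644^0.5 ≈ 4.2029
c* = (1 − s)·y* = (1 − 0.29) × 4.2029 ≈ 2.9841

c* ≈ 2.98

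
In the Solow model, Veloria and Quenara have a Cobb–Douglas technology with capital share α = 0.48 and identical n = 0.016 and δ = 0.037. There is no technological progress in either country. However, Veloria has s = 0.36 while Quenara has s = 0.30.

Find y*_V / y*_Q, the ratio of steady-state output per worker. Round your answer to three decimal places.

Steady-state y* = [s/(n + δ)]^(α/(1−α)), so the ratio is [ (s_V/(n + δ)_V) / (s_Q/(n + δ)_Q) ]^0.9231.
s_V/(n + δ)_V = 0.36/0.053 = 6.7925; s_Q/(n + δ)_Q = 0.30/0.053 = 5.6604.
Ratio = (6.7925/5.6604)^0.9231 = 1.2000^0.9231 ≈ 1.1833

ratio ≈ 1.183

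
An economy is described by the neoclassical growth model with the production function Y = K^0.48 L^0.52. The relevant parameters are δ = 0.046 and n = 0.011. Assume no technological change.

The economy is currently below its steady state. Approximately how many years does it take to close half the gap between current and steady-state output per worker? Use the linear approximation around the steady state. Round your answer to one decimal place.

Near the steady state the convergence rate is λ = (1 − α)(n + δ).
λ = (1 − 0.48) × 0.057 = 0.52 × 0.057 = 0.02964
Half-life = ln 2 / λ = 0.6931 / 0.02964 ≈ 23.38 years

about 23.4 years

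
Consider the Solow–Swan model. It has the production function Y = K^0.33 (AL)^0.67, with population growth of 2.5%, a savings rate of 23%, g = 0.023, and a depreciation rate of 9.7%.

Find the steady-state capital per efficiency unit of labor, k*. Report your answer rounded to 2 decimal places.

k* ≈ 1.99

Steady state requires s·f(k) = (n + g + δ)·k, i.e. s·k^α = (n + g + δ)·k.
Rearranging, k^(1−α) = s / (n + g + δ).
k^0.67 = 0.23 / (0.025 + 0.023 + 0.097) = 0.23 / 0.145 = 1.5862
k* = 1.5862^(1/0.67) ≈ 1.9909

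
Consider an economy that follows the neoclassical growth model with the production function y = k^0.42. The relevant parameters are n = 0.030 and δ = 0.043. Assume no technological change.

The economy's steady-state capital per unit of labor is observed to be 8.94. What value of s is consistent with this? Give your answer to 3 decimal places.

s ≈ 0.260

Steady state requires s·f(k) = (n + δ)·k, i.e. s·k^α = (n + δ)·k.
So s / (n + δ) = (k*)^(1−α) = 8.94^0.58 = 3.5627.
Therefore s = 3.5627 × (n + δ) = 3.5627 × 0.073 = 0.2601.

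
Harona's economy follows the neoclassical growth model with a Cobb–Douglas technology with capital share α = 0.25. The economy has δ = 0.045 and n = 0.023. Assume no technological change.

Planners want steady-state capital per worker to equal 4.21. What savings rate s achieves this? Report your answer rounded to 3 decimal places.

At the steady state, Δk = 0, so s·k^α = (n + δ)·k.
So s / (n + δ) = (k*)^(1−α) = 4.21^0.75 = 2.9391.
Therefore s = 2.9391 × (n + δ) = 2.9391 × 0.068 = 0.1999.

s ≈ 0.200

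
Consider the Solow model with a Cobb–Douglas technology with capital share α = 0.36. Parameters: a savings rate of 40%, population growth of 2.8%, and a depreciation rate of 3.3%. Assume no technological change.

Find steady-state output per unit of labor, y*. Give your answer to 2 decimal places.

Steady state requires s·f(k) = (n + δ)·k, i.e. s·k^α = (n + δ)·k.
Dividing both sides by k: k^(1−α) = s / (n + δ).
k^0.64 = 0.40 / (0.028 + 0.033) = 0.40 / 0.061 = 6.5574
k* = 6.5574^(1/0.64) ≈ 18.8861
y* = (k*)^α = 18.8861^0.36 ≈ 2.8801

y* = 2.88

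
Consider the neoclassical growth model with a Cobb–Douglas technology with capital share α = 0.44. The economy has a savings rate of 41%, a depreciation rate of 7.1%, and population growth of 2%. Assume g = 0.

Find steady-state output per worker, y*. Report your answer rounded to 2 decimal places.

In steady state, investment equals break-even investment: s·k^α = (n + δ)·k.
Rearranging, k^(1−α) = s / (n + δ).
k^0.56 = 0.41 / (0.020 + 0.071) = 0.41 / 0.091 = 4.5055
k* = 4.5055^(1/0.56) ≈ 14.7027
y* = (k*)^α = 14.7027^0.44 ≈ 3.2633

y* = 3.26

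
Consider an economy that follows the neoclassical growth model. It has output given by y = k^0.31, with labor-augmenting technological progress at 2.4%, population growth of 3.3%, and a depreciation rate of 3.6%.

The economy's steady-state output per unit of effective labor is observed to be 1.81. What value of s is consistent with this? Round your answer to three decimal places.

In steady state, investment equals break-even investment: s·k^α = (n + g + δ)·k.
Since y* = [s/(n + g + δ)]^(α/(1−α)), we have s/(n + g + δ) = (y*)^((1−α)/α) = 1.81^2.2258 = 3.7458.
Therefore s = 3.7458 × (n + g + δ) = 3.7458 × 0.093 = 0.3484.

s ≈ 0.348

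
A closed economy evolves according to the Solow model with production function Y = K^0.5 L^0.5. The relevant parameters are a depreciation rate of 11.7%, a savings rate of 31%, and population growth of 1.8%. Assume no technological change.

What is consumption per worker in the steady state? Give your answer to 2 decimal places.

c* = 1.58

Steady state requires s·f(k) = (n + δ)·k, i.e. s·k^α = (n + δ)·k.
Dividing both sides by k: k^(1−α) = s / (n + δ).
k^0.5 = 0.31 / (0.018 + 0.117) = 0.31 / 0.135 = 2.2963
k* = 2.2963^(1/0.5) ≈ 5.2730
y* = (k*)^α = 5.2730^0.5 ≈ 2.2963
c* = (1 − s)·y* = (1 − 0.31) × 2.2963 ≈ 1.5844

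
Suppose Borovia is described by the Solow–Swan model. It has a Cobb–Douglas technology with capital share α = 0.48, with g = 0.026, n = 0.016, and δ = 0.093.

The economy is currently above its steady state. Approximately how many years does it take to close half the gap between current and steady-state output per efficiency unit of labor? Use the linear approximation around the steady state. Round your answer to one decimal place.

half-life ≈ 9.9 years

Near the steady state the convergence rate is λ = (1 − α)(n + g + δ).
λ = (1 − 0.48) × 0.135 = 0.52 × 0.135 = 0.0702
Half-life = ln 2 / λ = 0.6931 / 0.0702 ≈ 9.87 years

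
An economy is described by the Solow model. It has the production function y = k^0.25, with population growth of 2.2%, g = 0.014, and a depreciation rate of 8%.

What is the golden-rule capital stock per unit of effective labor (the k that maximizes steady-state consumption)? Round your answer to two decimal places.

k_gold ≈ 2.78

The golden rule sets f'(k) = n + g + δ, i.e. α·k^(α−1) = n + g + δ.
So k^(1−α) = α / (n + g + δ) = 0.25 / 0.116 = 2.1552.
k_gold = 2.1552^(1/0.75) ≈ 2.7839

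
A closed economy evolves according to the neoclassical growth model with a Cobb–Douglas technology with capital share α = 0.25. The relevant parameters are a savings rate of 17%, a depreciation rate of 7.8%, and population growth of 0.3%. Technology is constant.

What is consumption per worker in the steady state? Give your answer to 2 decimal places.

At the steady state, Δk = 0, so s·k^α = (n + δ)·k.
Dividing both sides by k: k^(1−α) = s / (n + δ).
k^0.75 = 0.17 / (0.003 + 0.078) = 0.17 / 0.081 = 2.0988
k* = 2.0988^(1/0.75) ≈ 2.6872
y* = (k*)^α = 2.6872^0.25 ≈ 1.2803
c* = (1 − s)·y* = (1 − 0.17) × 1.2803 ≈ 1.0626

c* ≈ 1.06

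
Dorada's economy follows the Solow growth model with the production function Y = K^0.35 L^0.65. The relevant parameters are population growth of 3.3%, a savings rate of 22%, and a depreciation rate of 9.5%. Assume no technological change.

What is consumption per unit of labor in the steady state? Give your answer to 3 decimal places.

At the steady state, Δk = 0, so s·k^α = (n + δ)·k.
Dividing both sides by k: k^(1−α) = s / (n + δ).
k^0.65 = 0.22 / (0.033 + 0.095) = 0.22 / 0.128 = 1.7188
k* = 1.7188^(1/0.65) ≈ 2.3008
y* = (k*)^α = 2.3008^0.35 ≈ 1.3386
c* = (1 − s)·y* = (1 − 0.22) × 1.3386 ≈ 1.0441

c* = 1.044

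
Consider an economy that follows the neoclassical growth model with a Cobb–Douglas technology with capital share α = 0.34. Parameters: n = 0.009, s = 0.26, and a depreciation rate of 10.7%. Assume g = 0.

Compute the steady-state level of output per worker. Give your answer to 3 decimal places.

y* = 1.516

In steady state, investment equals break-even investment: s·k^α = (n + δ)·k.
Rearranging, k^(1−α) = s / (n + δ).
k^0.66 = 0.26 / (0.009 + 0.107) = 0.26 / 0.116 = 2.2414
k* = 2.2414^(1/0.66) ≈ 3.3970
y* = (k*)^α = 3.3970^0.34 ≈ 1.5156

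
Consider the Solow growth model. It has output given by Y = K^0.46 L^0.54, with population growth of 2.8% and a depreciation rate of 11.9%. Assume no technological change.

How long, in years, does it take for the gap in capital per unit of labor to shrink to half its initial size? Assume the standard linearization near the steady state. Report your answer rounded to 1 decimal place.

about 8.7 years

Near the steady state the convergence rate is λ = (1 − α)(n + δ).
λ = (1 − 0.46) × 0.147 = 0.54 × 0.147 = 0.07938
Half-life = ln 2 / λ = 0.6931 / 0.07938 ≈ 8.73 years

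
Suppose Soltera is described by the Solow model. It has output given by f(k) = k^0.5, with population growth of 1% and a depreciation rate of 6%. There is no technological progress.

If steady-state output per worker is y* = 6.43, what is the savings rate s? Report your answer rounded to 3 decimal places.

Steady state requires s·f(k) = (n + δ)·k, i.e. s·k^α = (n + δ)·k.
Since y* = [s/(n + δ)]^(α/(1−α)), we have s/(n + δ) = (y*)^((1−α)/α) = 6.43^1 = 6.4300.
Therefore s = 6.4300 × (n + δ) = 6.4300 × 0.070 = 0.4501.

s ≈ 0.450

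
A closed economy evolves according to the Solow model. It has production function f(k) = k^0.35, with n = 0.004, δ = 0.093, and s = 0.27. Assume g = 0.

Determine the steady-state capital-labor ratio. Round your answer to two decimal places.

In steady state, investment equals break-even investment: s·k^α = (n + δ)·k.
Dividing both sides by k: k^(1−α) = s / (n + δ).
k^0.65 = 0.27 / (0.004 + 0.093) = 0.27 / 0.097 = 2.7835
k* = 2.7835^(1/0.65) ≈ 4.8304

k* = 4.83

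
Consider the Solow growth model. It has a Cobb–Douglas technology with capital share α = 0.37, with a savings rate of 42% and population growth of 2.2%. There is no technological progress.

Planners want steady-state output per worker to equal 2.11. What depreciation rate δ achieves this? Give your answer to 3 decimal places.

δ ≈ 0.096

Steady state requires s·f(k) = (n + δ)·k, i.e. s·k^α = (n + δ)·k.
Since y* = [s/(n + δ)]^(α/(1−α)), we have s/(n + δ) = (y*)^((1−α)/α) = 2.11^1.7027 = 3.5658.
Therefore n + δ = s / 3.5658 = 0.42 / 3.5658 = 0.1178, so δ = 0.1178 − 0.022 = 0.0958.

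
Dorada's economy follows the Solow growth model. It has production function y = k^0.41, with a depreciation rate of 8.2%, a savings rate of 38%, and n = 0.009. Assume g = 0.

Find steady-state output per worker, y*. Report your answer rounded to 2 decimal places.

y* ≈ 2.70

Steady state requires s·f(k) = (n + δ)·k, i.e. s·k^α = (n + δ)·k.
Dividing both sides by k: k^(1−α) = s / (n + δ).
k^0.59 = 0.38 / (0.009 + 0.082) = 0.38 / 0.091 = 4.1758
k* = 4.1758^(1/0.59) ≈ 11.2746
y* = (k*)^α = 11.2746^0.41 ≈ 2.7000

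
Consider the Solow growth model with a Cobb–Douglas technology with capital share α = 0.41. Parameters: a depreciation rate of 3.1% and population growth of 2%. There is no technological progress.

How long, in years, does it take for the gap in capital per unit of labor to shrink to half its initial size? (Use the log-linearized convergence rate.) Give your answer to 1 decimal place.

Near the steady state the convergence rate is λ = (1 − α)(n + δ).
λ = (1 − 0.41) × 0.051 = 0.59 × 0.051 = 0.03009
Half-life = ln 2 / λ = 0.6931 / 0.03009 ≈ 23.03 years

half-life ≈ 23.0 years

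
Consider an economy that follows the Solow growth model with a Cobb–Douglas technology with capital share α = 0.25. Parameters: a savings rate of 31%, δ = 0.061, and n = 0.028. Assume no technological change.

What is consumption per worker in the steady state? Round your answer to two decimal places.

Steady state requires s·f(k) = (n + δ)·k, i.e. s·k^α = (n + δ)·k.
Dividing both sides by k: k^(1−α) = s / (n + δ).
k^0.75 = 0.31 / (0.028 + 0.061) = 0.31 / 0.089 = 3.4831
k* = 3.4831^(1/0.75) ≈ 5.2798
y* = (k*)^α = 5.2798^0.25 ≈ 1.5158
c* = (1 − s)·y* = (1 − 0.31) × 1.5158 ≈ 1.0459

c* = 1.05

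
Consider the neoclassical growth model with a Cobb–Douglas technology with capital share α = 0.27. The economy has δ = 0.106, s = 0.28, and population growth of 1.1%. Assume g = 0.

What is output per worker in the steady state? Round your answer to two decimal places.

y* ≈ 1.38

At the steady state, Δk = 0, so s·k^α = (n + δ)·k.
Dividing both sides by k: k^(1−α) = s / (n + δ).
k^0.73 = 0.28 / (0.011 + 0.106) = 0.28 / 0.117 = 2.3932
k* = 2.3932^(1/0.73) ≈ 3.3048
y* = (k*)^α = 3.3048^0.27 ≈ 1.3809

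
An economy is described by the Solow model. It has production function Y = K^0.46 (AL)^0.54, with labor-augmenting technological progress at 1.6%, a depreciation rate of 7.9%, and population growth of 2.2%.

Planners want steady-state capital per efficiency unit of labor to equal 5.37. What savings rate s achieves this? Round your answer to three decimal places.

Steady state requires s·f(k) = (n + g + δ)·k, i.e. s·k^α = (n + g + δ)·k.
So s / (n + g + δ) = (k*)^(1−α) = 5.37^0.54 = 2.4785.
Therefore s = 2.4785 × (n + g + δ) = 2.4785 × 0.117 = 0.2900.

s ≈ 0.290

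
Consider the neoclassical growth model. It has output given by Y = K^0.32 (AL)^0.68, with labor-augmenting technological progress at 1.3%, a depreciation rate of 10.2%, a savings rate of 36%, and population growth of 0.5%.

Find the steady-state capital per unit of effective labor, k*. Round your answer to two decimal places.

At the steady state, Δk = 0, so s·k^α = (n + g + δ)·k.
Rearranging, k^(1−α) = s / (n + g + δ).
k^0.68 = 0.36 / (0.005 + 0.013 + 0.102) = 0.36 / 0.120 = 3.0000
k* = 3.0000^(1/0.68) ≈ 5.0309

k* = 5.03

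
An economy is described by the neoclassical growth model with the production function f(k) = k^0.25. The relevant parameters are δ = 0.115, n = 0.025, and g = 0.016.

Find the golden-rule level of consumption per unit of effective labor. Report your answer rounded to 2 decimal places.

At the golden rule, f'(k) = n + g + δ, so α·k^(α−1) = n + g + δ and k_gold = (α/(n + g + δ))^(1/(1−α)).
k_gold = (0.25/0.156)^(1/0.75) = 1.6026^1.3333 ≈ 1.8754
c_gold = f(k_gold) − (n + g + δ)·k_gold = 1.1702 − 0.156×1.8754 ≈ 0.8776

c_gold ≈ 0.88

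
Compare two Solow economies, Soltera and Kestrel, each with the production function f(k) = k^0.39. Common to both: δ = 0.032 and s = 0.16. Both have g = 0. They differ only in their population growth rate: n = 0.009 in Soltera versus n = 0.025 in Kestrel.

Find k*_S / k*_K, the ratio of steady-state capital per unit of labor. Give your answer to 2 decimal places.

k*_S / k*_K ≈ 1.72

Steady-state k* = [s/(n + δ)]^(1/(1−α)), so the ratio is [ (s_S/(n + δ)_S) / (s_K/(n + δ)_K) ]^1.6393.
s_S/(n + δ)_S = 0.16/0.041 = 3.9024; s_K/(n + δ)_K = 0.16/0.057 = 2.8070.
Ratio = (3.9024/2.8070)^1.6393 = 1.3902^1.6393 ≈ 1.7161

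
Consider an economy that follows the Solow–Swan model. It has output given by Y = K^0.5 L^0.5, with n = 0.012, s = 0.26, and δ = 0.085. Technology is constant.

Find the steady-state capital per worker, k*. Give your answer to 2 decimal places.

Steady state requires s·f(k) = (n + δ)·k, i.e. s·k^α = (n + δ)·k.
Rearranging, k^(1−α) = s / (n + δ).
k^0.5 = 0.26 / (0.012 + 0.085) = 0.26 / 0.097 = 2.6804
k* = 2.6804^(1/0.5) ≈ 7.1845

k* = 7.18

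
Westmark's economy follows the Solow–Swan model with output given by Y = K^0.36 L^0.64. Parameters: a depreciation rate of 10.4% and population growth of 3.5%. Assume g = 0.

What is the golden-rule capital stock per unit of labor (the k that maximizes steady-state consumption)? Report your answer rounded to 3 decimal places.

The golden rule sets f'(k) = n + δ, i.e. α·k^(α−1) = n + δ.
So k^(1−α) = α / (n + δ) = 0.36 / 0.139 = 2.5899.
k_gold = 2.5899^(1/0.64) ≈ 4.4234

k_gold ≈ 4.423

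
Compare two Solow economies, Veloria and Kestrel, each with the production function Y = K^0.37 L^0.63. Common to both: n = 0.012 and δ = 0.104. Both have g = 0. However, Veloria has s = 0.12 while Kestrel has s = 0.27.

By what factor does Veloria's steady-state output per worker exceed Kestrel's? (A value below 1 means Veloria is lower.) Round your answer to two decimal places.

ratio ≈ 0.62

Steady-state y* = [s/(n + δ)]^(α/(1−α)), so the ratio is [ (s_V/(n + δ)_V) / (s_K/(n + δ)_K) ]^0.5873.
s_V/(n + δ)_V = 0.12/0.116 = 1.0345; s_K/(n + δ)_K = 0.27/0.116 = 2.3276.
Ratio = (1.0345/2.3276)^0.5873 = 0.4444^0.5873 ≈ 0.6211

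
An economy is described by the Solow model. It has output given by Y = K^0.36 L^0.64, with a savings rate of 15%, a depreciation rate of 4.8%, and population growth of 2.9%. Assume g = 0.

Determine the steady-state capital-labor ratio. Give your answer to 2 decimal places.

k* ≈ 2.83

In steady state, investment equals break-even investment: s·k^α = (n + δ)·k.
Rearranging, k^(1−α) = s / (n + δ).
k^0.64 = 0.15 / (0.029 + 0.048) = 0.15 / 0.077 = 1.9481
k* = 1.9481^(1/0.64) ≈ 2.8348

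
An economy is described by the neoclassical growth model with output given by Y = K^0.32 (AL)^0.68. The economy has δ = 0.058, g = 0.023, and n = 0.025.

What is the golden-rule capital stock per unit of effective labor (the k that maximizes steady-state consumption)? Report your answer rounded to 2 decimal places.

k_gold ≈ 5.08

The golden rule sets f'(k) = n + g + δ, i.e. α·k^(α−1) = n + g + δ.
So k^(1−α) = α / (n + g + δ) = 0.32 / 0.106 = 3.0189.
k_gold = 3.0189^(1/0.68) ≈ 5.0776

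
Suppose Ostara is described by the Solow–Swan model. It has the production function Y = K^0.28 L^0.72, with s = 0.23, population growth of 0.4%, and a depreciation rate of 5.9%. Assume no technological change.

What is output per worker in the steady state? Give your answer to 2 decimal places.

Steady state requires s·f(k) = (n + δ)·k, i.e. s·k^α = (n + δ)·k.
Dividing both sides by k: k^(1−α) = s / (n + δ).
k^0.72 = 0.23 / (0.004 + 0.059) = 0.23 / 0.063 = 3.6508
k* = 3.6508^(1/0.72) ≈ 6.0408
y* = (k*)^α = 6.0408^0.28 ≈ 1.6547

y* = 1.65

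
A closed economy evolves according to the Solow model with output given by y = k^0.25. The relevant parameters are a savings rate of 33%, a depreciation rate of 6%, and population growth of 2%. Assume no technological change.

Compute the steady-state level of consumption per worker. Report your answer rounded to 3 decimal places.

In steady state, investment equals break-even investment: s·k^α = (n + δ)·k.
Rearranging, k^(1−α) = s / (n + δ).
k^0.75 = 0.33 / (0.020 + 0.060) = 0.33 / 0.080 = 4.1250
k* = 4.1250^(1/0.75) ≈ 6.6155
y* = (k*)^α = 6.6155^0.25 ≈ 1.6038
c* = (1 − s)·y* = (1 − 0.33) × 1.6038 ≈ 1.0745

c* = 1.075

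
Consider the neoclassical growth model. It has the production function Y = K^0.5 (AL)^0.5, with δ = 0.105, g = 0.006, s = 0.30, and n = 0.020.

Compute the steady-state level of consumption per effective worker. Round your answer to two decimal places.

At the steady state, Δk = 0, so s·k^α = (n + g + δ)·k.
Rearranging, k^(1−α) = s / (n + g + δ).
k^0.5 = 0.30 / (0.020 + 0.006 + 0.105) = 0.30 / 0.131 = 2.2901
k* = 2.2901^(1/0.5) ≈ 5.2446
y* = (k*)^α = 5.2446^0.5 ≈ 2.2901
c* = (1 − s)·y* = (1 − 0.30) × 2.2901 ≈ 1.6031

c* = 1.60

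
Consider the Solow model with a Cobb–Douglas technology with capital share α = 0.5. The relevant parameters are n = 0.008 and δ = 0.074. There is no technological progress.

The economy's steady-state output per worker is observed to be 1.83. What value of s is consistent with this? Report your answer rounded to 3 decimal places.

In steady state, investment equals break-even investment: s·k^α = (n + δ)·k.
Since y* = [s/(n + δ)]^(α/(1−α)), we have s/(n + δ) = (y*)^((1−α)/α) = 1.83^1 = 1.8300.
Therefore s = 1.8300 × (n + δ) = 1.8300 × 0.082 = 0.1501.

s ≈ 0.150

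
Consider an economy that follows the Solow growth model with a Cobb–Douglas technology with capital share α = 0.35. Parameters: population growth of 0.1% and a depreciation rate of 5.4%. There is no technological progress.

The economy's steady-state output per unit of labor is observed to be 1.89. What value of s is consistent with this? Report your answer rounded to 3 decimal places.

s ≈ 0.179

Steady state requires s·f(k) = (n + δ)·k, i.e. s·k^α = (n + δ)·k.
Since y* = [s/(n + δ)]^(α/(1−α)), we have s/(n + δ) = (y*)^((1−α)/α) = 1.89^1.8571 = 3.2615.
Therefore s = 3.2615 × (n + δ) = 3.2615 × 0.055 = 0.1794.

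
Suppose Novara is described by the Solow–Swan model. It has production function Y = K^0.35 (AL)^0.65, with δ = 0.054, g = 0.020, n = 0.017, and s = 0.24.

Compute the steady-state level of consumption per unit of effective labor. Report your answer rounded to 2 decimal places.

c* = 1.28

In steady state, investment equals break-even investment: s·k^α = (n + g + δ)·k.
Rearranging, k^(1−α) = s / (n + g + δ).
k^0.65 = 0.24 / (0.017 + 0.020 + 0.054) = 0.24 / 0.091 = 2.6374
k* = 2.6374^(1/0.65) ≈ 4.4459
y* = (k*)^α = 4.4459^0.35 ≈ 1.6857
c* = (1 − s)·y* = (1 − 0.24) × 1.6857 ≈ 1.2811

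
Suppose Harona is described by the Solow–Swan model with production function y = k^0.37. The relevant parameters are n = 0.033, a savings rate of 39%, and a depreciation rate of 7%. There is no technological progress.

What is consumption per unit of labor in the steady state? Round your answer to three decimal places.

Steady state requires s·f(k) = (n + δ)·k, i.e. s·k^α = (n + δ)·k.
Dividing both sides by k: k^(1−α) = s / (n + δ).
k^0.63 = 0.39 / (0.033 + 0.070) = 0.39 / 0.103 = 3.7864
k* = 3.7864^(1/0.63) ≈ 8.2760
y* = (k*)^α = 8.2760^0.37 ≈ 2.1857
c* = (1 − s)·y* = (1 − 0.39) × 2.1857 ≈ 1.3333

c* ≈ 1.333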